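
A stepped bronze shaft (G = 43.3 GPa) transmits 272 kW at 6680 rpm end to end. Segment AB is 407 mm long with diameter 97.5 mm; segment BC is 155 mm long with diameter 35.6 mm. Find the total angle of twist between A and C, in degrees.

0.529°

ω = 2π·6680/60 = 699.5 rad/s, so T = P/ω = 272×10³ / 699.5 = 388.8 N·m.
J_AB = π(0.0975)⁴/32 = 8.87×10^-6 m⁴; J_BC = π(0.0356)⁴/32 = 1.58×10^-7 m⁴.
θ = (T/G)·Σ L_i/J_i = (388.8/43.3×10⁹)·(0.407/8.87×10^-6 + 0.155/1.58×10^-7) = 9.239×10^-3 rad.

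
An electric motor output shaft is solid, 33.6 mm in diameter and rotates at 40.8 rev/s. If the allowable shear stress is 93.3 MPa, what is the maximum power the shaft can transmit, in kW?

178 kW

J = πd⁴/32 = π(0.0336)⁴/32 = 1.251×10^-7 m⁴.
T_max = τ_allow·J/r = 9.33×10^7 × 1.251×10^-7 / 0.0168 = 694.9 N·m.
ω = 2π·40.8 = 256.4 rad/s, so P_max = T_max·ω = 1.781×10^5 W.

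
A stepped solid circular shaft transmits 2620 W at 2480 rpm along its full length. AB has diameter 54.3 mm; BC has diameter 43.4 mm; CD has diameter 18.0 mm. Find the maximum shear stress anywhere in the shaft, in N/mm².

8.81 N/mm²

ω = 2π·2480/60 = 259.7 rad/s, so T = P/ω = 2620 / 259.7 = 10.09 N·m.
Under the same torque, τ_max = 16T/(πd³) is largest where d is smallest — segment CD (d = 18.0 mm).
τ_max = 16·10.09/(π·(0.0180)³) = 8.810×10^6 Pa.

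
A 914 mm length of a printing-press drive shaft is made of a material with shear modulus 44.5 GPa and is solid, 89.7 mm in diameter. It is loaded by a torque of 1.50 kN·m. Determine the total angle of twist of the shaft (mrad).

4.85 mrad

J = πd⁴/32 = π(0.0897)⁴/32 = 6.356×10^-6 m⁴.
θ = T·L/(G·J) = 1500 × 0.914 / (44.5×10⁹ × 6.356×10^-6) = 4.847×10^-3 rad.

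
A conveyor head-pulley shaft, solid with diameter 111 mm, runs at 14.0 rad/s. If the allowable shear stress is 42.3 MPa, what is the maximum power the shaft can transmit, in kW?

J = πd⁴/32 = π(0.111)⁴/32 = 1.490×10^-5 m⁴.
T_max = τ_allow·J/r = 4.23×10^7 × 1.490×10^-5 / 0.0555 = 11360 N·m.
ω = 14.0 rad/s, so P_max = T_max·ω = 1.590×10^5 W.

159 kW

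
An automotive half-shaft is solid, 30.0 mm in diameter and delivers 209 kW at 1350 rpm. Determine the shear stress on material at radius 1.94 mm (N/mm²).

36.1 N/mm²

ω = 2π·1350/60 = 141.4 rad/s, so T = P/ω = 209×10³ / 141.4 = 1478 N·m.
J = πd⁴/32 = π(0.0300)⁴/32 = 7.952×10^-8 m⁴.
Shear stress varies linearly with radius: τ = T·r/J = 1478 × 0.00194 / 7.952×10^-8 = 3.607×10^7 Pa.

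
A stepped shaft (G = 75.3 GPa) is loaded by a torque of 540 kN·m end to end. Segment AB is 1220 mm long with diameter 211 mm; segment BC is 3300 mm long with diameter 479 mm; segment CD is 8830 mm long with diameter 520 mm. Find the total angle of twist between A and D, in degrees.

3.34°

J_AB = π(0.211)⁴/32 = 1.95×10^-4 m⁴; J_BC = π(0.479)⁴/32 = 5.17×10^-3 m⁴; J_CD = π(0.520)⁴/32 = 7.18×10^-3 m⁴.
θ = (T/G)·Σ L_i/J_i = (540000/75.3×10⁹)·(1.22/1.95×10^-4 + 3.30/5.17×10^-3 + 8.83/7.18×10^-3) = 0.05836 rad.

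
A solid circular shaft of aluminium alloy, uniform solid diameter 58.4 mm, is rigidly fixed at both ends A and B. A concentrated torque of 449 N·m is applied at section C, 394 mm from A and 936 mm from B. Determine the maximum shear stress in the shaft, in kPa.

With uniform GJ and both ends fixed, compatibility θ_AC = θ_CB gives T_A·a = T_B·b, together with T_A + T_B = T₀.
T_A = T₀·b/(a+b) = 449.0·936/1330 = 316.0 N·m; T_B = 133.0 N·m.
τ in each portion: τ_AC = 8.08×10^6 Pa, τ_CB = 3.40×10^6 Pa; maximum is in AC.
τ_max = T_AC·r/J = 316.0·0.0292/1.14×10^-6 = 8.080×10^6 Pa.

8080 kPa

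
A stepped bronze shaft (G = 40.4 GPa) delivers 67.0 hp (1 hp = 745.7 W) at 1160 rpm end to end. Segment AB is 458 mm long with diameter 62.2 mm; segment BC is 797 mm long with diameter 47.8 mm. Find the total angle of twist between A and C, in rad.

0.0190 rad

ω = 2π·1160/60 = 121.5 rad/s, so T = P/ω = 67.0×745.7 / 121.5 = 411.3 N·m.
J_AB = π(0.0622)⁴/32 = 1.47×10^-6 m⁴; J_BC = π(0.0478)⁴/32 = 5.13×10^-7 m⁴.
θ = (T/G)·Σ L_i/J_i = (411.3/40.4×10⁹)·(0.458/1.47×10^-6 + 0.797/5.13×10^-7) = 0.01900 rad.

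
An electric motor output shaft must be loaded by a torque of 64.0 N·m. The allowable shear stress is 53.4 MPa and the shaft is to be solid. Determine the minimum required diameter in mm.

18.3 mm

For a solid shaft τ_max = 16T/(πd³), so d = (16T/(π τ_allow))^(1/3) = (16·64.00/(π·5.34×10^7))^(1/3) = 0.01828 m.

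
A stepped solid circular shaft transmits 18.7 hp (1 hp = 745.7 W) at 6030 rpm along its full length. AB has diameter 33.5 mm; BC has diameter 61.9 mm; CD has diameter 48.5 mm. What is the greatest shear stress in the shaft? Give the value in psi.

434 psi

ω = 2π·6030/60 = 631.5 rad/s, so T = P/ω = 18.7×745.7 / 631.5 = 22.08 N·m.
Under the same torque, τ_max = 16T/(πd³) is largest where d is smallest — segment AB (d = 33.5 mm).
τ_max = 16·22.08/(π·(0.0335)³) = 2.992×10^6 Pa.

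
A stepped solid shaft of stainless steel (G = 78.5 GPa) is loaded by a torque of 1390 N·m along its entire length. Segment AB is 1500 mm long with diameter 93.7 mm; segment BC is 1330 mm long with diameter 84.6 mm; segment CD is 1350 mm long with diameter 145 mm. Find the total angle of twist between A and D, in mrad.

8.74 mrad

J_AB = π(0.0937)⁴/32 = 7.57×10^-6 m⁴; J_BC = π(0.0846)⁴/32 = 5.03×10^-6 m⁴; J_CD = π(0.145)⁴/32 = 4.34×10^-5 m⁴.
θ = (T/G)·Σ L_i/J_i = (1390/78.5×10⁹)·(1.50/7.57×10^-6 + 1.33/5.03×10^-6 + 1.35/4.34×10^-5) = 8.743×10^-3 rad.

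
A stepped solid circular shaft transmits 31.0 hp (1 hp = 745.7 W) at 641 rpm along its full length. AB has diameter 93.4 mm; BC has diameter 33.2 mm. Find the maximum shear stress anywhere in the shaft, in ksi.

ω = 2π·641/60 = 67.13 rad/s, so T = P/ω = 31.0×745.7 / 67.13 = 344.4 N·m.
Under the same torque, τ_max = 16T/(πd³) is largest where d is smallest — segment BC (d = 33.2 mm).
τ_max = 16·344.4/(π·(0.0332)³) = 4.793×10^7 Pa.

6.95 ksi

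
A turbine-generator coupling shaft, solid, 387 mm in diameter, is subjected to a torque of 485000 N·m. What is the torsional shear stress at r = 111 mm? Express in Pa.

J = πd⁴/32 = π(0.387)⁴/32 = 2.202×10^-3 m⁴.
Shear stress varies linearly with radius: τ = T·r/J = 485000 × 0.111 / 2.202×10^-3 = 2.445×10^7 Pa.

2.44e7 Pa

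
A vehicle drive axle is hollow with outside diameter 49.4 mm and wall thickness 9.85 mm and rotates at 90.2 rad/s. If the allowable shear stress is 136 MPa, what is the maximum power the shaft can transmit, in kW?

252 kW

J = π(d_o⁴ − d_i⁴)/32 = π(0.0494⁴ − 0.0297⁴)/32 = 5.083×10^-7 m⁴.
T_max = τ_allow·J/r = 1.36×10^8 × 5.083×10^-7 / 0.0247 = 2799 N·m.
ω = 90.2 rad/s, so P_max = T_max·ω = 2.524×10^5 W.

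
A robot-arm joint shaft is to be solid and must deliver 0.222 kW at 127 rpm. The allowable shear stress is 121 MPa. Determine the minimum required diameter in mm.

ω = 2π·127/60 = 13.30 rad/s, so T = P/ω = 0.222×10³ / 13.30 = 16.69 N·m.
For a solid shaft τ_max = 16T/(πd³), so d = (16T/(π τ_allow))^(1/3) = (16·16.69/(π·1.21×10^8))^(1/3) = 0.008890 m.

8.89 mm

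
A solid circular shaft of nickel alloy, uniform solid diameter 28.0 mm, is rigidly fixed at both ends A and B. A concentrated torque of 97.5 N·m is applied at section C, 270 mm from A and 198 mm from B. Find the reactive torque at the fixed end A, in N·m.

With uniform GJ and both ends fixed, compatibility θ_AC = θ_CB gives T_A·a = T_B·b, together with T_A + T_B = T₀.
T_A = T₀·b/(a+b) = 97.50·198/468.0 = 41.25 N·m; T_B = 56.25 N·m.

41.2 N·m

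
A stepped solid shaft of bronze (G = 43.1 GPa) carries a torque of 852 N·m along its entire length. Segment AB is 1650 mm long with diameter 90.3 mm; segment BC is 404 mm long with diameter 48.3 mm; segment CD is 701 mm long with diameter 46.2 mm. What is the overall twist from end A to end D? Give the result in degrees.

2.92°

J_AB = π(0.0903)⁴/32 = 6.53×10^-6 m⁴; J_BC = π(0.0483)⁴/32 = 5.34×10^-7 m⁴; J_CD = π(0.0462)⁴/32 = 4.47×10^-7 m⁴.
θ = (T/G)·Σ L_i/J_i = (852.0/43.1×10⁹)·(1.65/6.53×10^-6 + 0.404/5.34×10^-7 + 0.701/4.47×10^-7) = 0.05093 rad.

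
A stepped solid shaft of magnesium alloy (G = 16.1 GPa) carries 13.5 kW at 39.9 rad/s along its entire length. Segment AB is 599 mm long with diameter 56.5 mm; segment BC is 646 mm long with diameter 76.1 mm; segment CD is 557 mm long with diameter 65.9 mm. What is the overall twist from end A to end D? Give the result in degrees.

ω = 39.9 rad/s, so T = P/ω = 13.5×10³ / 39.90 = 338.3 N·m.
J_AB = π(0.0565)⁴/32 = 1.00×10^-6 m⁴; J_BC = π(0.0761)⁴/32 = 3.29×10^-6 m⁴; J_CD = π(0.0659)⁴/32 = 1.85×10^-6 m⁴.
θ = (T/G)·Σ L_i/J_i = (338.3/16.1×10⁹)·(0.599/1.00×10^-6 + 0.646/3.29×10^-6 + 0.557/1.85×10^-6) = 0.02303 rad.

1.32°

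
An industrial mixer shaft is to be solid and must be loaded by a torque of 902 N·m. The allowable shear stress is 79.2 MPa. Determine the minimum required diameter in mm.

38.7 mm

For a solid shaft τ_max = 16T/(πd³), so d = (16T/(π τ_allow))^(1/3) = (16·902.0/(π·7.92×10^7))^(1/3) = 0.03871 m.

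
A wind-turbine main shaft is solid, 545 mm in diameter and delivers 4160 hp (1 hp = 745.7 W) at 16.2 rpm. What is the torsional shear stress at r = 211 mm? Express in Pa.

4.45e7 Pa

ω = 2π·16.2/60 = 1.696 rad/s, so T = P/ω = 4160×745.7 / 1.696 = 1.829e6 N·m.
J = πd⁴/32 = π(0.545)⁴/32 = 8.661×10^-3 m⁴.
Shear stress varies linearly with radius: τ = T·r/J = 1.829e6 × 0.211 / 8.661×10^-3 = 4.455×10^7 Pa.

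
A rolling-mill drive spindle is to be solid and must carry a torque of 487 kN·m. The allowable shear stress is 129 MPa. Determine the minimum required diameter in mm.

For a solid shaft τ_max = 16T/(πd³), so d = (16T/(π τ_allow))^(1/3) = (16·487000/(π·1.29×10^8))^(1/3) = 0.2679 m.

268 mm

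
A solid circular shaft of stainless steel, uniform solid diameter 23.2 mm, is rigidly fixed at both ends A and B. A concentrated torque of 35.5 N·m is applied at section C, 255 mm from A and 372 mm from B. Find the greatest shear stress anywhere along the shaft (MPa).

8.59 MPa

With uniform GJ and both ends fixed, compatibility θ_AC = θ_CB gives T_A·a = T_B·b, together with T_A + T_B = T₀.
T_A = T₀·b/(a+b) = 35.50·372/627.0 = 21.06 N·m; T_B = 14.44 N·m.
τ in each portion: τ_AC = 8.59×10^6 Pa, τ_CB = 5.89×10^6 Pa; maximum is in AC.
τ_max = T_AC·r/J = 21.06·0.0116/2.84×10^-8 = 8.590×10^6 Pa.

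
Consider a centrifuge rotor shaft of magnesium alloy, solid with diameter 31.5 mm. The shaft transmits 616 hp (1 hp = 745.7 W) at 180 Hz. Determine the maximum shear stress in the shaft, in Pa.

ω = 2π·180 = 1131 rad/s, so T = P/ω = 616×745.7 / 1131 = 406.2 N·m.
J = πd⁴/32 = π(0.0315)⁴/32 = 9.666×10^-8 m⁴.
τ_max = T·r/J = 406.2 × 0.0158 / 9.666×10^-8 = 6.618×10^7 Pa.

6.62e7 Pa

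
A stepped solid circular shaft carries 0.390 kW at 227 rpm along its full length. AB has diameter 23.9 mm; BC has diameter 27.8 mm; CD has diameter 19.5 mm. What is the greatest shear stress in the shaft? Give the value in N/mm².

ω = 2π·227/60 = 23.77 rad/s, so T = P/ω = 0.390×10³ / 23.77 = 16.41 N·m.
Under the same torque, τ_max = 16T/(πd³) is largest where d is smallest — segment CD (d = 19.5 mm).
τ_max = 16·16.41/(π·(0.0195)³) = 1.127×10^7 Pa.

11.3 N/mm²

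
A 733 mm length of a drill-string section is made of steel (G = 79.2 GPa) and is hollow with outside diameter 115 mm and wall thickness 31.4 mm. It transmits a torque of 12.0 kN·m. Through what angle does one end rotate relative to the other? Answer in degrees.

0.387°

J = π(d_o⁴ − d_i⁴)/32 = π(0.115⁴ − 0.0522⁴)/32 = 1.644×10^-5 m⁴.
θ = T·L/(G·J) = 12000 × 0.733 / (79.2×10⁹ × 1.644×10^-5) = 6.755×10^-3 rad.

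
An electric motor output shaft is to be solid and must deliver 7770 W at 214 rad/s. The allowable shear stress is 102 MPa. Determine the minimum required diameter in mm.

12.2 mm

ω = 214 rad/s, so T = P/ω = 7770 / 214.0 = 36.31 N·m.
For a solid shaft τ_max = 16T/(πd³), so d = (16T/(π τ_allow))^(1/3) = (16·36.31/(π·1.02×10^8))^(1/3) = 0.01219 m.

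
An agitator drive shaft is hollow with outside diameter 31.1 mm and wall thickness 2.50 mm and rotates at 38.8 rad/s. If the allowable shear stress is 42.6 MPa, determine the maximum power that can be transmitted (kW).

4.92 kW

J = π(d_o⁴ − d_i⁴)/32 = π(0.0311⁴ − 0.0261⁴)/32 = 4.628×10^-8 m⁴.
T_max = τ_allow·J/r = 4.26×10^7 × 4.628×10^-8 / 0.0156 = 126.8 N·m.
ω = 38.8 rad/s, so P_max = T_max·ω = 4920 W.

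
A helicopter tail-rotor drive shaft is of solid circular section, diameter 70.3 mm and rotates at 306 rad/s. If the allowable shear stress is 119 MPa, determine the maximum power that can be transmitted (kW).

J = πd⁴/32 = π(0.0703)⁴/32 = 2.398×10^-6 m⁴.
T_max = τ_allow·J/r = 1.19×10^8 × 2.398×10^-6 / 0.0352 = 8118 N·m.
ω = 306 rad/s, so P_max = T_max·ω = 2.484×10^6 W.

2480 kW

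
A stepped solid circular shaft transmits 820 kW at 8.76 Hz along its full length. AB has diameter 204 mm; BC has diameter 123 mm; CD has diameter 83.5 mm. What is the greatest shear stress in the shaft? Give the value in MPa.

ω = 2π·8.76 = 55.04 rad/s, so T = P/ω = 820×10³ / 55.04 = 14900 N·m.
Under the same torque, τ_max = 16T/(πd³) is largest where d is smallest — segment CD (d = 83.5 mm).
τ_max = 16·14900/(π·(0.0835)³) = 1.303×10^8 Pa.

130 MPa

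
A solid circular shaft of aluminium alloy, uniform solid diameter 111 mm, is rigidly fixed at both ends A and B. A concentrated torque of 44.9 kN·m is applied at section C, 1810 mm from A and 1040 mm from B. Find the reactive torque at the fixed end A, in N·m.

With uniform GJ and both ends fixed, compatibility θ_AC = θ_CB gives T_A·a = T_B·b, together with T_A + T_B = T₀.
T_A = T₀·b/(a+b) = 44900·1040/2850 = 16380 N·m; T_B = 28520 N·m.

16400 N·m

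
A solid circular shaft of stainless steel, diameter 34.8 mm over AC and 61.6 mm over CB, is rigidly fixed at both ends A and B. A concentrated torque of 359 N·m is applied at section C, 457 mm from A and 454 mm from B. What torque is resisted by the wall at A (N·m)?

Compatibility: T_A·a/J_AC = T_B·b/J_CB with T_A + T_B = T₀.
J_AC = 1.44×10^-7 m⁴, J_CB = 1.41×10^-6 m⁴, so T_A = T₀·(J_AC/a)/((J_AC/a)+(J_CB/b)) = 32.99 N·m, T_B = 326.0 N·m.

33.0 N·m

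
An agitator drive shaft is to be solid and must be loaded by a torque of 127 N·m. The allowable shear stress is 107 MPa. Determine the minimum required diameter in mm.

18.2 mm

For a solid shaft τ_max = 16T/(πd³), so d = (16T/(π τ_allow))^(1/3) = (16·127.0/(π·1.07×10^8))^(1/3) = 0.01822 m.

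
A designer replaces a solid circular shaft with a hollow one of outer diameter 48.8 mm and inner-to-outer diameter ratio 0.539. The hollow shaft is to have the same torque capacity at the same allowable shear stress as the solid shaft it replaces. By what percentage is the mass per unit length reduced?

24.8 %

Equal τ_max and T ⇒ the solid shaft needs d_s³ = d_o³(1−k⁴), so d_s = 48.8·(1−0.539⁴)^(1/3) = 47.39 mm.
Area ratio A_h/A_s = d_o²(1−k²)/d_s² = (1−k²)/(1−k⁴)^(2/3) = 0.7524.
Mass saving = 1 − 0.7524 = 24.8 %.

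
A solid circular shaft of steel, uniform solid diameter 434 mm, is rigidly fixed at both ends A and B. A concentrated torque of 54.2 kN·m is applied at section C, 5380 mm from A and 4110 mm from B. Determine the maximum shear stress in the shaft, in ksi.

With uniform GJ and both ends fixed, compatibility θ_AC = θ_CB gives T_A·a = T_B·b, together with T_A + T_B = T₀.
T_A = T₀·b/(a+b) = 54200·4110/9490 = 23470 N·m; T_B = 30730 N·m.
τ in each portion: τ_AC = 1.46×10^6 Pa, τ_CB = 1.91×10^6 Pa; maximum is in CB.
τ_max = T_CB·r/J = 30730·0.217/3.48×10^-3 = 1.914×10^6 Pa.

0.278 ksi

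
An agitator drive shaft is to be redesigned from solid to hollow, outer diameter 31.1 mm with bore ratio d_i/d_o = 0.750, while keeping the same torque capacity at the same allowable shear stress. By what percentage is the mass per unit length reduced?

43.6 %

Equal τ_max and T ⇒ the solid shaft needs d_s³ = d_o³(1−k⁴), so d_s = 31.1·(1−0.750⁴)^(1/3) = 27.40 mm.
Area ratio A_h/A_s = d_o²(1−k²)/d_s² = (1−k²)/(1−k⁴)^(2/3) = 0.5638.
Mass saving = 1 − 0.5638 = 43.6 %.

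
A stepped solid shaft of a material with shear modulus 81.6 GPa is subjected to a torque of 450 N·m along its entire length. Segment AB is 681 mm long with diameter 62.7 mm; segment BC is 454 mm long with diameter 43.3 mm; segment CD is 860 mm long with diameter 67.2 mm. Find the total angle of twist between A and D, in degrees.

0.693°

J_AB = π(0.0627)⁴/32 = 1.52×10^-6 m⁴; J_BC = π(0.0433)⁴/32 = 3.45×10^-7 m⁴; J_CD = π(0.0672)⁴/32 = 2.00×10^-6 m⁴.
θ = (T/G)·Σ L_i/J_i = (450.0/81.6×10⁹)·(0.681/1.52×10^-6 + 0.454/3.45×10^-7 + 0.860/2.00×10^-6) = 0.01210 rad.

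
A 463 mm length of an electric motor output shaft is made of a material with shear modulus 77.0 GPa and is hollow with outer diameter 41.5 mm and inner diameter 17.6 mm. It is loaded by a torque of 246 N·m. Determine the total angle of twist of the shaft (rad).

J = π(d_o⁴ − d_i⁴)/32 = π(0.0415⁴ − 0.0176⁴)/32 = 2.818×10^-7 m⁴.
θ = T·L/(G·J) = 246.0 × 0.463 / (77.0×10⁹ × 2.818×10^-7) = 5.249×10^-3 rad.

0.00525 rad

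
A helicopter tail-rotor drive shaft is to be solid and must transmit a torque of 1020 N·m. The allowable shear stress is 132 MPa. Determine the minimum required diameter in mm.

34.0 mm

For a solid shaft τ_max = 16T/(πd³), so d = (16T/(π τ_allow))^(1/3) = (16·1020/(π·1.32×10^8))^(1/3) = 0.03401 m.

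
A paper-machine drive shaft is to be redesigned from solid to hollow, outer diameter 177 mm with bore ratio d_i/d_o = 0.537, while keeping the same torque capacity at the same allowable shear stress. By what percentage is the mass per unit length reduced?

Equal τ_max and T ⇒ the solid shaft needs d_s³ = d_o³(1−k⁴), so d_s = 177·(1−0.537⁴)^(1/3) = 172.0 mm.
Area ratio A_h/A_s = d_o²(1−k²)/d_s² = (1−k²)/(1−k⁴)^(2/3) = 0.7540.
Mass saving = 1 − 0.7540 = 24.6 %.

24.6 %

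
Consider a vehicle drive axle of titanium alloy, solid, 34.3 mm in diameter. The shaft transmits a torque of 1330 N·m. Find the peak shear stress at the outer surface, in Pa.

J = πd⁴/32 = π(0.0343)⁴/32 = 1.359×10^-7 m⁴.
τ_max = T·r/J = 1330 × 0.0171 / 1.359×10^-7 = 1.679×10^8 Pa.

1.68e8 Pa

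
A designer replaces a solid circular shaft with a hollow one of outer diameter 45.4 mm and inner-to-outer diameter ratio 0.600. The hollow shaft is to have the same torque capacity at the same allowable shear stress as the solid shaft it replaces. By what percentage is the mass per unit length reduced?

29.8 %

Equal τ_max and T ⇒ the solid shaft needs d_s³ = d_o³(1−k⁴), so d_s = 45.4·(1−0.600⁴)^(1/3) = 43.35 mm.
Area ratio A_h/A_s = d_o²(1−k²)/d_s² = (1−k²)/(1−k⁴)^(2/3) = 0.7020.
Mass saving = 1 − 0.7020 = 29.8 %.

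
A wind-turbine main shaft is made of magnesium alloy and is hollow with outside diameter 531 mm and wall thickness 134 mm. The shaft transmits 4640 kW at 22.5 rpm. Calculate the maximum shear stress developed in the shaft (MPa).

ω = 2π·22.5/60 = 2.356 rad/s, so T = P/ω = 4640×10³ / 2.356 = 1.969e6 N·m.
J = π(d_o⁴ − d_i⁴)/32 = π(0.531⁴ − 0.263⁴)/32 = 7.335×10^-3 m⁴.
τ_max = T·r/J = 1.969e6 × 0.266 / 7.335×10^-3 = 7.128×10^7 Pa.

71.3 MPa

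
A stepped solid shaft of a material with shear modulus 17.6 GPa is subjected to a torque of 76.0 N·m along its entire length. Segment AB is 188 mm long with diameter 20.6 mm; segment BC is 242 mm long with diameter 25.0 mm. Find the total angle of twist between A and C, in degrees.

4.19°

J_AB = π(0.0206)⁴/32 = 1.77×10^-8 m⁴; J_BC = π(0.0250)⁴/32 = 3.83×10^-8 m⁴.
θ = (T/G)·Σ L_i/J_i = (76.00/17.6×10⁹)·(0.188/1.77×10^-8 + 0.242/3.83×10^-8) = 0.07317 rad.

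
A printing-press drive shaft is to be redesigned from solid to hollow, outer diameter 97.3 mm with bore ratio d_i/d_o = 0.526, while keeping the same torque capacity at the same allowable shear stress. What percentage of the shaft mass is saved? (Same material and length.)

Equal τ_max and T ⇒ the solid shaft needs d_s³ = d_o³(1−k⁴), so d_s = 97.3·(1−0.526⁴)^(1/3) = 94.75 mm.
Area ratio A_h/A_s = d_o²(1−k²)/d_s² = (1−k²)/(1−k⁴)^(2/3) = 0.7628.
Mass saving = 1 − 0.7628 = 23.7 %.

23.7 %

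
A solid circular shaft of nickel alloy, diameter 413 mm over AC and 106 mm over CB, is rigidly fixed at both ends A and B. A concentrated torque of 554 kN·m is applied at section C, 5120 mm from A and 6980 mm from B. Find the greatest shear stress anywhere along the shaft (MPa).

39.9 MPa

Compatibility: T_A·a/J_AC = T_B·b/J_CB with T_A + T_B = T₀.
J_AC = 2.86×10^-3 m⁴, J_CB = 1.24×10^-5 m⁴, so T_A = T₀·(J_AC/a)/((J_AC/a)+(J_CB/b)) = 552200 N·m, T_B = 1758 N·m.
τ in each portion: τ_AC = 3.99×10^7 Pa, τ_CB = 7.52×10^6 Pa; maximum is in AC.
τ_max = T_AC·r/J = 552200·0.206/2.86×10^-3 = 3.993×10^7 Pa.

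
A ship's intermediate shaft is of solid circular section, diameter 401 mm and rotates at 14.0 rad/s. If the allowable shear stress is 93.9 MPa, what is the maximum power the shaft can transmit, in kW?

16600 kW

J = πd⁴/32 = π(0.401)⁴/32 = 2.539×10^-3 m⁴.
T_max = τ_allow·J/r = 9.39×10^7 × 2.539×10^-3 / 0.201 = 1.189e6 N·m.
ω = 14.0 rad/s, so P_max = T_max·ω = 1.664×10^7 W.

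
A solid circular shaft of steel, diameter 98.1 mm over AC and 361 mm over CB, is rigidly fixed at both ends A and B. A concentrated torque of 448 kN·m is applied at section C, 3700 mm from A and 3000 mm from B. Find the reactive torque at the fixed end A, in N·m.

1970 N·m

Compatibility: T_A·a/J_AC = T_B·b/J_CB with T_A + T_B = T₀.
J_AC = 9.09×10^-6 m⁴, J_CB = 1.67×10^-3 m⁴, so T_A = T₀·(J_AC/a)/((J_AC/a)+(J_CB/b)) = 1972 N·m, T_B = 446000 N·m.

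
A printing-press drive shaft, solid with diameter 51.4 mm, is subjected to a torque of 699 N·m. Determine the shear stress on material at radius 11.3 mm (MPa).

J = πd⁴/32 = π(0.0514)⁴/32 = 6.853×10^-7 m⁴.
Shear stress varies linearly with radius: τ = T·r/J = 699.0 × 0.0113 / 6.853×10^-7 = 1.153×10^7 Pa.

11.5 MPa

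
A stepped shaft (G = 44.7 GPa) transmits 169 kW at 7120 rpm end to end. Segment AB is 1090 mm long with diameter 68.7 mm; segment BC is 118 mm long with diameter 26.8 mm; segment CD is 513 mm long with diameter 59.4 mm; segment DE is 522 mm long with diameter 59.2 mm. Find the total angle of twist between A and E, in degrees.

1.07°

ω = 2π·7120/60 = 745.6 rad/s, so T = P/ω = 169×10³ / 745.6 = 226.7 N·m.
J_AB = π(0.0687)⁴/32 = 2.19×10^-6 m⁴; J_BC = π(0.0268)⁴/32 = 5.06×10^-8 m⁴; J_CD = π(0.0594)⁴/32 = 1.22×10^-6 m⁴; J_DE = π(0.0592)⁴/32 = 1.21×10^-6 m⁴.
θ = (T/G)·Σ L_i/J_i = (226.7/44.7×10⁹)·(1.09/2.19×10^-6 + 0.118/5.06×10^-8 + 0.513/1.22×10^-6 + 0.522/1.21×10^-6) = 0.01867 rad.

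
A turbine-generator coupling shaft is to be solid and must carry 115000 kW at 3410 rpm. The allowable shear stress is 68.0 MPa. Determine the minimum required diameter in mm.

ω = 2π·3410/60 = 357.1 rad/s, so T = P/ω = 115000×10³ / 357.1 = 322000 N·m.
For a solid shaft τ_max = 16T/(πd³), so d = (16T/(π τ_allow))^(1/3) = (16·322000/(π·6.80×10^7))^(1/3) = 0.2889 m.

289 mm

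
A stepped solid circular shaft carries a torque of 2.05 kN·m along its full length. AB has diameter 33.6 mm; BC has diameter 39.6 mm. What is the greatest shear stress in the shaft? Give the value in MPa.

275 MPa

Under the same torque, τ_max = 16T/(πd³) is largest where d is smallest — segment AB (d = 33.6 mm).
τ_max = 16·2050/(π·(0.0336)³) = 2.752×10^8 Pa.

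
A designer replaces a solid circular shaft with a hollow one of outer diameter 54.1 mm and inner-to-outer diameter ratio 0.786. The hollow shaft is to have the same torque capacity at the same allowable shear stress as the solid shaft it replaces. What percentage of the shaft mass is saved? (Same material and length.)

Equal τ_max and T ⇒ the solid shaft needs d_s³ = d_o³(1−k⁴), so d_s = 54.1·(1−0.786⁴)^(1/3) = 46.09 mm.
Area ratio A_h/A_s = d_o²(1−k²)/d_s² = (1−k²)/(1−k⁴)^(2/3) = 0.5266.
Mass saving = 1 − 0.5266 = 47.3 %.

47.3 %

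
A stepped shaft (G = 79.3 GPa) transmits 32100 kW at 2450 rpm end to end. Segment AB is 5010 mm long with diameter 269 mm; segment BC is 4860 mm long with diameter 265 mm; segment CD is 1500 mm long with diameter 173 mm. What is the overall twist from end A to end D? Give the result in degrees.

3.33°

ω = 2π·2450/60 = 256.6 rad/s, so T = P/ω = 32100×10³ / 256.6 = 125100 N·m.
J_AB = π(0.269)⁴/32 = 5.14×10^-4 m⁴; J_BC = π(0.265)⁴/32 = 4.84×10^-4 m⁴; J_CD = π(0.173)⁴/32 = 8.79×10^-5 m⁴.
θ = (T/G)·Σ L_i/J_i = (125100/79.3×10⁹)·(5.01/5.14×10^-4 + 4.86/4.84×10^-4 + 1.50/8.79×10^-5) = 0.05813 rad.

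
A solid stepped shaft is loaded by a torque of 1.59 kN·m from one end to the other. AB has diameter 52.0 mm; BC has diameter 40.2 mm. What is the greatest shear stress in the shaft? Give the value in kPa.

125000 kPa

Under the same torque, τ_max = 16T/(πd³) is largest where d is smallest — segment BC (d = 40.2 mm).
τ_max = 16·1590/(π·(0.0402)³) = 1.246×10^8 Pa.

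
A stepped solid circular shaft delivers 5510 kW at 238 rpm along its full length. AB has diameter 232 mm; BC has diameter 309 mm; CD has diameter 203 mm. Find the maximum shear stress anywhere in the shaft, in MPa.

135 MPa

ω = 2π·238/60 = 24.92 rad/s, so T = P/ω = 5510×10³ / 24.92 = 221100 N·m.
Under the same torque, τ_max = 16T/(πd³) is largest where d is smallest — segment CD (d = 203 mm).
τ_max = 16·221100/(π·(0.203)³) = 1.346×10^8 Pa.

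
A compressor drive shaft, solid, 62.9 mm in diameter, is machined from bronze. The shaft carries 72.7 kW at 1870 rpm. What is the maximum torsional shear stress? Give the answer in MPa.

7.60 MPa

ω = 2π·1870/60 = 195.8 rad/s, so T = P/ω = 72.7×10³ / 195.8 = 371.2 N·m.
J = πd⁴/32 = π(0.0629)⁴/32 = 1.537×10^-6 m⁴.
τ_max = T·r/J = 371.2 × 0.0314 / 1.537×10^-6 = 7.598×10^6 Pa.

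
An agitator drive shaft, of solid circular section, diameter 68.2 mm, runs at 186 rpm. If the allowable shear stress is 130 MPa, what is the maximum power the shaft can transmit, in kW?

J = πd⁴/32 = π(0.0682)⁴/32 = 2.124×10^-6 m⁴.
T_max = τ_allow·J/r = 1.30×10^8 × 2.124×10^-6 / 0.0341 = 8097 N·m.
ω = 2π·186/60 = 19.48 rad/s, so P_max = T_max·ω = 1.577×10^5 W.

158 kW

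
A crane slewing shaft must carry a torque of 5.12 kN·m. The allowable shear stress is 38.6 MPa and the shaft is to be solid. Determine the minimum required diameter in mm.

For a solid shaft τ_max = 16T/(πd³), so d = (16T/(π τ_allow))^(1/3) = (16·5120/(π·3.86×10^7))^(1/3) = 0.08774 m.

87.7 mm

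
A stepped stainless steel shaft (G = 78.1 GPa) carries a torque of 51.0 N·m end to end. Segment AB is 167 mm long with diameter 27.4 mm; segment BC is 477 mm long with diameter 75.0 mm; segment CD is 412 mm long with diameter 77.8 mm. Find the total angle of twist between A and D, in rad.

0.00215 rad

J_AB = π(0.0274)⁴/32 = 5.53×10^-8 m⁴; J_BC = π(0.0750)⁴/32 = 3.11×10^-6 m⁴; J_CD = π(0.0778)⁴/32 = 3.60×10^-6 m⁴.
θ = (T/G)·Σ L_i/J_i = (51.00/78.1×10⁹)·(0.167/5.53×10^-8 + 0.477/3.11×10^-6 + 0.412/3.60×10^-6) = 2.146×10^-3 rad.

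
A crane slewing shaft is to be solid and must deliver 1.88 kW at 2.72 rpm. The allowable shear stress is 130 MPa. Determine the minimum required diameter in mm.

63.7 mm

ω = 2π·2.72/60 = 0.2848 rad/s, so T = P/ω = 1.88×10³ / 0.2848 = 6600 N·m.
For a solid shaft τ_max = 16T/(πd³), so d = (16T/(π τ_allow))^(1/3) = (16·6600/(π·1.30×10^8))^(1/3) = 0.06371 m.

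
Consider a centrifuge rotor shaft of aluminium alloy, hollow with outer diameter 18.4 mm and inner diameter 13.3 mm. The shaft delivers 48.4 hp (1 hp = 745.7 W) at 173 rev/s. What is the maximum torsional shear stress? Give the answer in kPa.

ω = 2π·173 = 1087 rad/s, so T = P/ω = 48.4×745.7 / 1087 = 33.20 N·m.
J = π(d_o⁴ − d_i⁴)/32 = π(0.0184⁴ − 0.0133⁴)/32 = 8.181×10^-9 m⁴.
τ_max = T·r/J = 33.20 × 0.00920 / 8.181×10^-9 = 3.734×10^7 Pa.

37300 kPa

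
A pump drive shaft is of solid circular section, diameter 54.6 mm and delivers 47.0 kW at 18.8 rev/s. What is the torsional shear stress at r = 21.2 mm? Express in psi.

ω = 2π·18.8 = 118.1 rad/s, so T = P/ω = 47.0×10³ / 118.1 = 397.9 N·m.
J = πd⁴/32 = π(0.0546)⁴/32 = 8.725×10^-7 m⁴.
Shear stress varies linearly with radius: τ = T·r/J = 397.9 × 0.0212 / 8.725×10^-7 = 9.668×10^6 Pa.

1400 psi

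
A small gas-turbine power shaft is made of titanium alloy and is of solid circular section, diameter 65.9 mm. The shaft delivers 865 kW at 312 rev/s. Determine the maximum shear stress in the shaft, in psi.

1140 psi

ω = 2π·312 = 1960 rad/s, so T = P/ω = 865×10³ / 1960 = 441.2 N·m.
J = πd⁴/32 = π(0.0659)⁴/32 = 1.852×10^-6 m⁴.
τ_max = T·r/J = 441.2 × 0.0330 / 1.852×10^-6 = 7.852×10^6 Pa.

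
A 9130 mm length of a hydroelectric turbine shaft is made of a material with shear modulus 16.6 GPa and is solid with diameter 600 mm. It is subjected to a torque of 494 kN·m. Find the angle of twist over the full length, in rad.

0.0214 rad

J = πd⁴/32 = π(0.600)⁴/32 = 0.01272 m⁴.
θ = T·L/(G·J) = 494000 × 9.13 / (16.6×10⁹ × 0.01272) = 0.02135 rad.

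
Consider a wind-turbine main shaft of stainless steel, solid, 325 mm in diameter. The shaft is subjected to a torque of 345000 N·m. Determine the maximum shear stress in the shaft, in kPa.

51200 kPa

J = πd⁴/32 = π(0.325)⁴/32 = 1.095×10^-3 m⁴.
τ_max = T·r/J = 345000 × 0.163 / 1.095×10^-3 = 5.118×10^7 Pa.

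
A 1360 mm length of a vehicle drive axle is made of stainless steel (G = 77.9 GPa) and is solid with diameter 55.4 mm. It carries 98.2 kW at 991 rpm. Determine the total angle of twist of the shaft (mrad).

17.9 mrad

ω = 2π·991/60 = 103.8 rad/s, so T = P/ω = 98.2×10³ / 103.8 = 946.3 N·m.
J = πd⁴/32 = π(0.0554)⁴/32 = 9.248×10^-7 m⁴.
θ = T·L/(G·J) = 946.3 × 1.36 / (77.9×10⁹ × 9.248×10^-7) = 0.01786 rad.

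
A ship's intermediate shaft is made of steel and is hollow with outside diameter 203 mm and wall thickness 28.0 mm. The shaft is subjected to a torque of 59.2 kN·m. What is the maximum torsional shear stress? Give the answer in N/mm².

J = π(d_o⁴ − d_i⁴)/32 = π(0.203⁴ − 0.147⁴)/32 = 1.209×10^-4 m⁴.
τ_max = T·r/J = 59200 × 0.102 / 1.209×10^-4 = 4.971×10^7 Pa.

49.7 N/mm²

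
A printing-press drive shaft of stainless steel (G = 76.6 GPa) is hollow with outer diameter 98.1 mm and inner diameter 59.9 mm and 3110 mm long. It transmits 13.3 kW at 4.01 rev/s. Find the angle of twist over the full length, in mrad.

2.74 mrad

ω = 2π·4.01 = 25.20 rad/s, so T = P/ω = 13.3×10³ / 25.20 = 527.9 N·m.
J = π(d_o⁴ − d_i⁴)/32 = π(0.0981⁴ − 0.0599⁴)/32 = 7.828×10^-6 m⁴.
θ = T·L/(G·J) = 527.9 × 3.11 / (76.6×10⁹ × 7.828×10^-6) = 2.738×10^-3 rad.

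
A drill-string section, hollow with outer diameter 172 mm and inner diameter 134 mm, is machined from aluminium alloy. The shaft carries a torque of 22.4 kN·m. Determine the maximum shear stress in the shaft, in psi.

5150 psi

J = π(d_o⁴ − d_i⁴)/32 = π(0.172⁴ − 0.134⁴)/32 = 5.427×10^-5 m⁴.
τ_max = T·r/J = 22400 × 0.0860 / 5.427×10^-5 = 3.550×10^7 Pa.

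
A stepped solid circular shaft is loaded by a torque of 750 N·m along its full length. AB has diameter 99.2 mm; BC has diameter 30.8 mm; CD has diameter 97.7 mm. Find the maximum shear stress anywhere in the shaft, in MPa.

Under the same torque, τ_max = 16T/(πd³) is largest where d is smallest — segment BC (d = 30.8 mm).
τ_max = 16·750.0/(π·(0.0308)³) = 1.307×10^8 Pa.

131 MPa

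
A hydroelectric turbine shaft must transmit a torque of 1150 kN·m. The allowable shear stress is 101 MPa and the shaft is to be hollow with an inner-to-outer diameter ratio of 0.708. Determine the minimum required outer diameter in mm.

For a hollow shaft with d_i/d_o = 0.708: τ_max = 16T/(π d_o³ (1−k⁴)), so d_o = [16T/(π τ_allow (1−k⁴))]^(1/3) = [16·1.150e6/(π·1.01×10^8·0.7487)]^(1/3) = 0.4263 m.

426 mm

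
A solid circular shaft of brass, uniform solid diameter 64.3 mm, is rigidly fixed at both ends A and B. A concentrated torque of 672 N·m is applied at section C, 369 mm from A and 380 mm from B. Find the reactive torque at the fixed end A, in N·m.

With uniform GJ and both ends fixed, compatibility θ_AC = θ_CB gives T_A·a = T_B·b, together with T_A + T_B = T₀.
T_A = T₀·b/(a+b) = 672.0·380/749.0 = 340.9 N·m; T_B = 331.1 N·m.

341 N·m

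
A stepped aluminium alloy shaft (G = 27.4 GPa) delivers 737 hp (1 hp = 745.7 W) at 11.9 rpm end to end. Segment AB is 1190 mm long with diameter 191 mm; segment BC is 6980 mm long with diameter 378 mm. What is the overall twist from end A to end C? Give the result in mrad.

ω = 2π·11.9/60 = 1.246 rad/s, so T = P/ω = 737×745.7 / 1.246 = 441000 N·m.
J_AB = π(0.191)⁴/32 = 1.31×10^-4 m⁴; J_BC = π(0.378)⁴/32 = 2.00×10^-3 m⁴.
θ = (T/G)·Σ L_i/J_i = (441000/27.4×10⁹)·(1.19/1.31×10^-4 + 6.98/2.00×10^-3) = 0.2026 rad.

203 mrad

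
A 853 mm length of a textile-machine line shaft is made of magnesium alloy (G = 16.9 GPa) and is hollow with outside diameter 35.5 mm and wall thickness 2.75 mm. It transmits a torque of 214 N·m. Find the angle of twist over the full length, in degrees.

8.10°

J = π(d_o⁴ − d_i⁴)/32 = π(0.0355⁴ − 0.0300⁴)/32 = 7.640×10^-8 m⁴.
θ = T·L/(G·J) = 214.0 × 0.853 / (16.9×10⁹ × 7.640×10^-8) = 0.1414 rad.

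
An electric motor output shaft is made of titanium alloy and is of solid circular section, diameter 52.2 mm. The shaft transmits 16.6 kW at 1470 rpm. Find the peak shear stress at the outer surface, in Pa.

ω = 2π·1470/60 = 153.9 rad/s, so T = P/ω = 16.6×10³ / 153.9 = 107.8 N·m.
J = πd⁴/32 = π(0.0522)⁴/32 = 7.289×10^-7 m⁴.
τ_max = T·r/J = 107.8 × 0.0261 / 7.289×10^-7 = 3.861×10^6 Pa.

3.86e6 Pa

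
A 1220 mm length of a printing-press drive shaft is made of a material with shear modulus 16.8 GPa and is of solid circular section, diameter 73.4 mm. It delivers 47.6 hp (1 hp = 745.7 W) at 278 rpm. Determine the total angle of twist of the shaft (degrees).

1.78°

ω = 2π·278/60 = 29.11 rad/s, so T = P/ω = 47.6×745.7 / 29.11 = 1219 N·m.
J = πd⁴/32 = π(0.0734)⁴/32 = 2.850×10^-6 m⁴.
θ = T·L/(G·J) = 1219 × 1.22 / (16.8×10⁹ × 2.850×10^-6) = 0.03107 rad.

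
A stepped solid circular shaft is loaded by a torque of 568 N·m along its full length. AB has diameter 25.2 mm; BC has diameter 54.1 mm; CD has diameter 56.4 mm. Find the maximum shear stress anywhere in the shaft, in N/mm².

181 N/mm²

Under the same torque, τ_max = 16T/(πd³) is largest where d is smallest — segment AB (d = 25.2 mm).
τ_max = 16·568.0/(π·(0.0252)³) = 1.808×10^8 Pa.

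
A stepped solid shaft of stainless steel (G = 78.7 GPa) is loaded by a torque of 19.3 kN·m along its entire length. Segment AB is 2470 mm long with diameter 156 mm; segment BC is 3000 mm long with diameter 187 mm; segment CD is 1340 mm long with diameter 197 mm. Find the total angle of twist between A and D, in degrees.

J_AB = π(0.156)⁴/32 = 5.81×10^-5 m⁴; J_BC = π(0.187)⁴/32 = 1.20×10^-4 m⁴; J_CD = π(0.197)⁴/32 = 1.48×10^-4 m⁴.
θ = (T/G)·Σ L_i/J_i = (19300/78.7×10⁹)·(2.47/5.81×10^-5 + 3.00/1.20×10^-4 + 1.34/1.48×10^-4) = 0.01877 rad.

1.08°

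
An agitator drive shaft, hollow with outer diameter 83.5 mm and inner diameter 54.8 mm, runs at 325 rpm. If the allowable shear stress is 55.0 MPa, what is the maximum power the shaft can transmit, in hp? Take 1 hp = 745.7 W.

J = π(d_o⁴ − d_i⁴)/32 = π(0.0835⁴ − 0.0548⁴)/32 = 3.887×10^-6 m⁴.
T_max = τ_allow·J/r = 5.50×10^7 × 3.887×10^-6 / 0.0418 = 5121 N·m.
ω = 2π·325/60 = 34.03 rad/s, so P_max = T_max·ω = 1.743×10^5 W.

234 hp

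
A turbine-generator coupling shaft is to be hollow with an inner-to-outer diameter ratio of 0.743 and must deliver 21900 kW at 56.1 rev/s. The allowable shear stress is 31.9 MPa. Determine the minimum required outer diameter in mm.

243 mm

ω = 2π·56.1 = 352.5 rad/s, so T = P/ω = 21900×10³ / 352.5 = 62130 N·m.
For a hollow shaft with d_i/d_o = 0.743: τ_max = 16T/(π d_o³ (1−k⁴)), so d_o = [16T/(π τ_allow (1−k⁴))]^(1/3) = [16·62130/(π·3.19×10^7·0.6952)]^(1/3) = 0.2425 m.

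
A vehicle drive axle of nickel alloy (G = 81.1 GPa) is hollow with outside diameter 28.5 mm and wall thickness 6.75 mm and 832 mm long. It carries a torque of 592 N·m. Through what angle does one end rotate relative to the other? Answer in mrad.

102 mrad

J = π(d_o⁴ − d_i⁴)/32 = π(0.0285⁴ − 0.0150⁴)/32 = 5.980×10^-8 m⁴.
θ = T·L/(G·J) = 592.0 × 0.832 / (81.1×10⁹ × 5.980×10^-8) = 0.1016 rad.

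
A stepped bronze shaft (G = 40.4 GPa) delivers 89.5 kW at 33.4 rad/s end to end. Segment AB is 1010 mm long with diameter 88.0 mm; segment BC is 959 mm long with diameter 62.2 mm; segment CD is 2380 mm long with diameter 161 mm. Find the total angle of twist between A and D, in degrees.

3.27°

ω = 33.4 rad/s, so T = P/ω = 89.5×10³ / 33.40 = 2680 N·m.
J_AB = π(0.0880)⁴/32 = 5.89×10^-6 m⁴; J_BC = π(0.0622)⁴/32 = 1.47×10^-6 m⁴; J_CD = π(0.161)⁴/32 = 6.60×10^-5 m⁴.
θ = (T/G)·Σ L_i/J_i = (2680/40.4×10⁹)·(1.01/5.89×10^-6 + 0.959/1.47×10^-6 + 2.38/6.60×10^-5) = 0.05706 rad.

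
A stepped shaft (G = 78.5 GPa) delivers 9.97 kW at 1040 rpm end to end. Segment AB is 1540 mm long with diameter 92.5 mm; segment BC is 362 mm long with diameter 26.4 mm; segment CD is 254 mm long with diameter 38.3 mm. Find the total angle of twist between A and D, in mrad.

10.5 mrad

ω = 2π·1040/60 = 108.9 rad/s, so T = P/ω = 9.97×10³ / 108.9 = 91.54 N·m.
J_AB = π(0.0925)⁴/32 = 7.19×10^-6 m⁴; J_BC = π(0.0264)⁴/32 = 4.77×10^-8 m⁴; J_CD = π(0.0383)⁴/32 = 2.11×10^-7 m⁴.
θ = (T/G)·Σ L_i/J_i = (91.54/78.5×10⁹)·(1.54/7.19×10^-6 + 0.362/4.77×10^-8 + 0.254/2.11×10^-7) = 0.01050 rad.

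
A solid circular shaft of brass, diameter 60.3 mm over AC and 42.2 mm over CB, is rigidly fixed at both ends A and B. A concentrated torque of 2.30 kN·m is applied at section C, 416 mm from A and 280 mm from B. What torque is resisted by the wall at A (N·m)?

1700 N·m

Compatibility: T_A·a/J_AC = T_B·b/J_CB with T_A + T_B = T₀.
J_AC = 1.30×10^-6 m⁴, J_CB = 3.11×10^-7 m⁴, so T_A = T₀·(J_AC/a)/((J_AC/a)+(J_CB/b)) = 1696 N·m, T_B = 604.3 N·m.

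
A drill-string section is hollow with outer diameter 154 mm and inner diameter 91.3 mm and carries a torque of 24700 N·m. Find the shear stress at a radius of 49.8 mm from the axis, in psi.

3690 psi

J = π(d_o⁴ − d_i⁴)/32 = π(0.154⁴ − 0.0913⁴)/32 = 4.840×10^-5 m⁴.
Shear stress varies linearly with radius: τ = T·r/J = 24700 × 0.0498 / 4.840×10^-5 = 2.542×10^7 Pa.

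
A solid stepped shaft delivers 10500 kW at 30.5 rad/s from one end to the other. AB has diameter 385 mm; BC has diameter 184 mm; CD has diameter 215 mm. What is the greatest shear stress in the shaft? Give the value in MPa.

ω = 30.5 rad/s, so T = P/ω = 10500×10³ / 30.50 = 344300 N·m.
Under the same torque, τ_max = 16T/(πd³) is largest where d is smallest — segment BC (d = 184 mm).
τ_max = 16·344300/(π·(0.184)³) = 2.815×10^8 Pa.

281 MPa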